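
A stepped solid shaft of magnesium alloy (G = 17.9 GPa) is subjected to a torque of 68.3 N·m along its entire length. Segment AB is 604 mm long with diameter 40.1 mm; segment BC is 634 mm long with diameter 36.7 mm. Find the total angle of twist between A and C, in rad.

0.0227 rad

J_AB = π(0.0401)⁴/32 = 2.54×10^-7 m⁴; J_BC = π(0.0367)⁴/32 = 1.78×10^-7 m⁴.
θ = (T/G)·Σ L_i/J_i = (68.30/17.9×10⁹)·(0.604/2.54×10^-7 + 0.634/1.78×10^-7) = 0.02266 rad.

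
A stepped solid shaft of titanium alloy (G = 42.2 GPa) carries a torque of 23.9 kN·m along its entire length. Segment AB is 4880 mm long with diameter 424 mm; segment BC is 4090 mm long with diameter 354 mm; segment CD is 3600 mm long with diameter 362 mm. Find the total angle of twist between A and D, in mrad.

3.58 mrad

J_AB = π(0.424)⁴/32 = 3.17×10^-3 m⁴; J_BC = π(0.354)⁴/32 = 1.54×10^-3 m⁴; J_CD = π(0.362)⁴/32 = 1.69×10^-3 m⁴.
θ = (T/G)·Σ L_i/J_i = (23900/42.2×10⁹)·(4.88/3.17×10^-3 + 4.09/1.54×10^-3 + 3.60/1.69×10^-3) = 3.583×10^-3 rad.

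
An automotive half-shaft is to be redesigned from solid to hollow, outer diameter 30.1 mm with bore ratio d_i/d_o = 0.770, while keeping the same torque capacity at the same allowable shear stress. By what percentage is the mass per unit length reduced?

45.7 %

Equal τ_max and T ⇒ the solid shaft needs d_s³ = d_o³(1−k⁴), so d_s = 30.1·(1−0.770⁴)^(1/3) = 26.05 mm.
Area ratio A_h/A_s = d_o²(1−k²)/d_s² = (1−k²)/(1−k⁴)^(2/3) = 0.5434.
Mass saving = 1 − 0.5434 = 45.7 %.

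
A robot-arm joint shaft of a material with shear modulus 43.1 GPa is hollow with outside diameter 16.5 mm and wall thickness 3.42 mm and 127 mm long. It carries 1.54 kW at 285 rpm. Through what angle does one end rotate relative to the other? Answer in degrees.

1.36°

ω = 2π·285/60 = 29.85 rad/s, so T = P/ω = 1.54×10³ / 29.85 = 51.60 N·m.
J = π(d_o⁴ − d_i⁴)/32 = π(0.0165⁴ − 0.00966⁴)/32 = 6.422×10^-9 m⁴.
θ = T·L/(G·J) = 51.60 × 0.127 / (43.1×10⁹ × 6.422×10^-9) = 0.02368 rad.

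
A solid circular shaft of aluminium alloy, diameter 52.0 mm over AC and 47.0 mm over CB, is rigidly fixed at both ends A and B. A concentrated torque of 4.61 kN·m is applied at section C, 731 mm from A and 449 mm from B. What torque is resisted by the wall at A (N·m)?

Compatibility: T_A·a/J_AC = T_B·b/J_CB with T_A + T_B = T₀.
J_AC = 7.18×10^-7 m⁴, J_CB = 4.79×10^-7 m⁴, so T_A = T₀·(J_AC/a)/((J_AC/a)+(J_CB/b)) = 2209 N·m, T_B = 2401 N·m.

2210 N·m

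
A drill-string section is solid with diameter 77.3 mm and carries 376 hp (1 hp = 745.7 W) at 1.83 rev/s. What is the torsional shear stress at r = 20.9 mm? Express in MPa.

145 MPa

ω = 2π·1.83 = 11.50 rad/s, so T = P/ω = 376×745.7 / 11.50 = 24380 N·m.
J = πd⁴/32 = π(0.0773)⁴/32 = 3.505×10^-6 m⁴.
Shear stress varies linearly with radius: τ = T·r/J = 24380 × 0.0209 / 3.505×10^-6 = 1.454×10^8 Pa.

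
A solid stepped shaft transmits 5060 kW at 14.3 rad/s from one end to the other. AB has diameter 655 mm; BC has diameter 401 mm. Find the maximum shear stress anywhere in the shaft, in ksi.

4.05 ksi

ω = 14.3 rad/s, so T = P/ω = 5060×10³ / 14.30 = 353800 N·m.
Under the same torque, τ_max = 16T/(πd³) is largest where d is smallest — segment BC (d = 401 mm).
τ_max = 16·353800/(π·(0.401)³) = 2.795×10^7 Pa.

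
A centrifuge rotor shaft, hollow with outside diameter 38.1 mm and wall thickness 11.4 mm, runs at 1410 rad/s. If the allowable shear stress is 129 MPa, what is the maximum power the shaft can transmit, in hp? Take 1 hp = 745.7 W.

J = π(d_o⁴ − d_i⁴)/32 = π(0.0381⁴ − 0.0153⁴)/32 = 2.015×10^-7 m⁴.
T_max = τ_allow·J/r = 1.29×10^8 × 2.015×10^-7 / 0.0191 = 1364 N·m.
ω = 1410 rad/s, so P_max = T_max·ω = 1.924×10^6 W.

2580 hp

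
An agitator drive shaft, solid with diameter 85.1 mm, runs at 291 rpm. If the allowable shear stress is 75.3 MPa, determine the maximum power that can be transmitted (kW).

J = πd⁴/32 = π(0.0851)⁴/32 = 5.149×10^-6 m⁴.
T_max = τ_allow·J/r = 7.53×10^7 × 5.149×10^-6 / 0.0425 = 9112 N·m.
ω = 2π·291/60 = 30.47 rad/s, so P_max = T_max·ω = 2.777×10^5 W.

278 kW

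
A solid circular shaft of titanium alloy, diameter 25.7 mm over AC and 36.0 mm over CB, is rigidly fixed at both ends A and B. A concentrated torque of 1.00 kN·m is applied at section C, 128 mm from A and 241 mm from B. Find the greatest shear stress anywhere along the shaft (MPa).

98.5 MPa

Compatibility: T_A·a/J_AC = T_B·b/J_CB with T_A + T_B = T₀.
J_AC = 4.28×10^-8 m⁴, J_CB = 1.65×10^-7 m⁴, so T_A = T₀·(J_AC/a)/((J_AC/a)+(J_CB/b)) = 328.4 N·m, T_B = 671.6 N·m.
τ in each portion: τ_AC = 9.85×10^7 Pa, τ_CB = 7.33×10^7 Pa; maximum is in AC.
τ_max = T_AC·r/J = 328.4·0.0129/4.28×10^-8 = 9.854×10^7 Pa.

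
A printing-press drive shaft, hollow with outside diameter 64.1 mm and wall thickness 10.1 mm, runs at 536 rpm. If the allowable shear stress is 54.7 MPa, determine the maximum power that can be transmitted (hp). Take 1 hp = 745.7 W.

J = π(d_o⁴ − d_i⁴)/32 = π(0.0641⁴ − 0.0439⁴)/32 = 1.293×10^-6 m⁴.
T_max = τ_allow·J/r = 5.47×10^7 × 1.293×10^-6 / 0.0320 = 2206 N·m.
ω = 2π·536/60 = 56.13 rad/s, so P_max = T_max·ω = 1.238×10^5 W.

166 hp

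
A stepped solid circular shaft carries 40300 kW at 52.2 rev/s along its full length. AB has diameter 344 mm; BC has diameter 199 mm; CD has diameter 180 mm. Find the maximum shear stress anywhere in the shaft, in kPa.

ω = 2π·52.2 = 328.0 rad/s, so T = P/ω = 40300×10³ / 328.0 = 122900 N·m.
Under the same torque, τ_max = 16T/(πd³) is largest where d is smallest — segment CD (d = 180 mm).
τ_max = 16·122900/(π·(0.180)³) = 1.073×10^8 Pa.

107000 kPa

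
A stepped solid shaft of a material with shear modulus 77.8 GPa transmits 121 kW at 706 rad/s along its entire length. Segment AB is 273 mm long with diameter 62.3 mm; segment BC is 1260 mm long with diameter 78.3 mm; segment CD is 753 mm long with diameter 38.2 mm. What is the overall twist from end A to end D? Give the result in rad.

0.00909 rad

ω = 706 rad/s, so T = P/ω = 121×10³ / 706.0 = 171.4 N·m.
J_AB = π(0.0623)⁴/32 = 1.48×10^-6 m⁴; J_BC = π(0.0783)⁴/32 = 3.69×10^-6 m⁴; J_CD = π(0.0382)⁴/32 = 2.09×10^-7 m⁴.
θ = (T/G)·Σ L_i/J_i = (171.4/77.8×10⁹)·(0.273/1.48×10^-6 + 1.26/3.69×10^-6 + 0.753/2.09×10^-7) = 9.094×10^-3 rad.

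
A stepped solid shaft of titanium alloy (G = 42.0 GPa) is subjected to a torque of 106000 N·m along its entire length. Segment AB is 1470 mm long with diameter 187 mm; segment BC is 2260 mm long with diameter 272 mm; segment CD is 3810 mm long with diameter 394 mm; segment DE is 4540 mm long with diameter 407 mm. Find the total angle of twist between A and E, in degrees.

2.86°

J_AB = π(0.187)⁴/32 = 1.20×10^-4 m⁴; J_BC = π(0.272)⁴/32 = 5.37×10^-4 m⁴; J_CD = π(0.394)⁴/32 = 2.37×10^-3 m⁴; J_DE = π(0.407)⁴/32 = 2.69×10^-3 m⁴.
θ = (T/G)·Σ L_i/J_i = (106000/42.0×10⁹)·(1.47/1.20×10^-4 + 2.26/5.37×10^-4 + 3.81/2.37×10^-3 + 4.54/2.69×10^-3) = 0.04984 rad.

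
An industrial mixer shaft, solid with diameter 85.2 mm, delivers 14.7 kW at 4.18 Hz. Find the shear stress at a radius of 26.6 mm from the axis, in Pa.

2.88e6 Pa

ω = 2π·4.18 = 26.26 rad/s, so T = P/ω = 14.7×10³ / 26.26 = 559.7 N·m.
J = πd⁴/32 = π(0.0852)⁴/32 = 5.173×10^-6 m⁴.
Shear stress varies linearly with radius: τ = T·r/J = 559.7 × 0.0266 / 5.173×10^-6 = 2.878×10^6 Pa.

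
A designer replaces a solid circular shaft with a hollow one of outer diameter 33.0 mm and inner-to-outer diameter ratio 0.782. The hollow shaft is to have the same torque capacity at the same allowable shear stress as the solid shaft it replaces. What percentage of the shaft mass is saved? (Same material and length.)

46.9 %

Equal τ_max and T ⇒ the solid shaft needs d_s³ = d_o³(1−k⁴), so d_s = 33.0·(1−0.782⁴)^(1/3) = 28.23 mm.
Area ratio A_h/A_s = d_o²(1−k²)/d_s² = (1−k²)/(1−k⁴)^(2/3) = 0.5308.
Mass saving = 1 − 0.5308 = 46.9 %.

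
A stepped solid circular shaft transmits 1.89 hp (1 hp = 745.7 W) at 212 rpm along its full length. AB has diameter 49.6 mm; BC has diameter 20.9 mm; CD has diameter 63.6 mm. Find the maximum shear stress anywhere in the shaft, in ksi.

ω = 2π·212/60 = 22.20 rad/s, so T = P/ω = 1.89×745.7 / 22.20 = 63.48 N·m.
Under the same torque, τ_max = 16T/(πd³) is largest where d is smallest — segment BC (d = 20.9 mm).
τ_max = 16·63.48/(π·(0.0209)³) = 3.542×10^7 Pa.

5.14 ksi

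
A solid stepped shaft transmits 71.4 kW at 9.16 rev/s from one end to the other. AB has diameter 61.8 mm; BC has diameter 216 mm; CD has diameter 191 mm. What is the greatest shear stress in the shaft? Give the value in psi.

3880 psi

ω = 2π·9.16 = 57.55 rad/s, so T = P/ω = 71.4×10³ / 57.55 = 1241 N·m.
Under the same torque, τ_max = 16T/(πd³) is largest where d is smallest — segment AB (d = 61.8 mm).
τ_max = 16·1241/(π·(0.0618)³) = 2.677×10^7 Pa.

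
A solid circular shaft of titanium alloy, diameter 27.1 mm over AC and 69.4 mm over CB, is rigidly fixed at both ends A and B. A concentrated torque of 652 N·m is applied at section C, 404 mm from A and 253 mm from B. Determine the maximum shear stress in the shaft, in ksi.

1.42 ksi

Compatibility: T_A·a/J_AC = T_B·b/J_CB with T_A + T_B = T₀.
J_AC = 5.30×10^-8 m⁴, J_CB = 2.28×10^-6 m⁴, so T_A = T₀·(J_AC/a)/((J_AC/a)+(J_CB/b)) = 9.357 N·m, T_B = 642.6 N·m.
τ in each portion: τ_AC = 2.39×10^6 Pa, τ_CB = 9.79×10^6 Pa; maximum is in CB.
τ_max = T_CB·r/J = 642.6·0.0347/2.28×10^-6 = 9.792×10^6 Pa.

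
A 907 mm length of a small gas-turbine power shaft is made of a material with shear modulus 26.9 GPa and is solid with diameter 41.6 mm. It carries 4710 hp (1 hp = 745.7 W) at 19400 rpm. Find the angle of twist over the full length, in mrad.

198 mrad

ω = 2π·19400/60 = 2032 rad/s, so T = P/ω = 4710×745.7 / 2032 = 1729 N·m.
J = πd⁴/32 = π(0.0416)⁴/32 = 2.940×10^-7 m⁴.
θ = T·L/(G·J) = 1729 × 0.907 / (26.9×10⁹ × 2.940×10^-7) = 0.1983 rad.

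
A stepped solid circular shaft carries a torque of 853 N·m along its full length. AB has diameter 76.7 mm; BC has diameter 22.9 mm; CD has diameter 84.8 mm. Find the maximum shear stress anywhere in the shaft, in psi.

52500 psi

Under the same torque, τ_max = 16T/(πd³) is largest where d is smallest — segment BC (d = 22.9 mm).
τ_max = 16·853.0/(π·(0.0229)³) = 3.618×10^8 Pa.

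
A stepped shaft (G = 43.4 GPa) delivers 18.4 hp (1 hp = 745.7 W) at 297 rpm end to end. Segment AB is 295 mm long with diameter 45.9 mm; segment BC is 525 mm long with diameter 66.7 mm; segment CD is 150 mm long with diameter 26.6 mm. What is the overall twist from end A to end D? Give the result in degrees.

2.33°

ω = 2π·297/60 = 31.10 rad/s, so T = P/ω = 18.4×745.7 / 31.10 = 441.2 N·m.
J_AB = π(0.0459)⁴/32 = 4.36×10^-7 m⁴; J_BC = π(0.0667)⁴/32 = 1.94×10^-6 m⁴; J_CD = π(0.0266)⁴/32 = 4.92×10^-8 m⁴.
θ = (T/G)·Σ L_i/J_i = (441.2/43.4×10⁹)·(0.295/4.36×10^-7 + 0.525/1.94×10^-6 + 0.150/4.92×10^-8) = 0.04065 rad.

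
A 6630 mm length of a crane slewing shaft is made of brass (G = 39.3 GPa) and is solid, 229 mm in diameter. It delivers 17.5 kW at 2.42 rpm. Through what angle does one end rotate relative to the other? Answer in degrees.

ω = 2π·2.42/60 = 0.2534 rad/s, so T = P/ω = 17.5×10³ / 0.2534 = 69050 N·m.
J = πd⁴/32 = π(0.229)⁴/32 = 2.700×10^-4 m⁴.
θ = T·L/(G·J) = 69050 × 6.63 / (39.3×10⁹ × 2.700×10^-4) = 0.04315 rad.

2.47°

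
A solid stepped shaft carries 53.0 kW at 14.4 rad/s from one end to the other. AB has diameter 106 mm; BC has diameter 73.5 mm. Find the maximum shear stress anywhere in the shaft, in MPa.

47.2 MPa

ω = 14.4 rad/s, so T = P/ω = 53.0×10³ / 14.40 = 3681 N·m.
Under the same torque, τ_max = 16T/(πd³) is largest where d is smallest — segment BC (d = 73.5 mm).
τ_max = 16·3681/(π·(0.0735)³) = 4.721×10^7 Pa.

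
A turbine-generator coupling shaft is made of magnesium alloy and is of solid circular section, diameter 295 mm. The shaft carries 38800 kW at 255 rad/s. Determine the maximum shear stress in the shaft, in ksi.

4.38 ksi

ω = 255 rad/s, so T = P/ω = 38800×10³ / 255.0 = 152200 N·m.
J = πd⁴/32 = π(0.295)⁴/32 = 7.435×10^-4 m⁴.
τ_max = T·r/J = 152200 × 0.147 / 7.435×10^-4 = 3.019×10^7 Pa.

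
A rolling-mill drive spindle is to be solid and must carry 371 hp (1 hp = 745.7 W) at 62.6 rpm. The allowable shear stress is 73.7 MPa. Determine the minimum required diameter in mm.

143 mm

ω = 2π·62.6/60 = 6.555 rad/s, so T = P/ω = 371×745.7 / 6.555 = 42200 N·m.
For a solid shaft τ_max = 16T/(πd³), so d = (16T/(π τ_allow))^(1/3) = (16·42200/(π·7.37×10^7))^(1/3) = 0.1429 m.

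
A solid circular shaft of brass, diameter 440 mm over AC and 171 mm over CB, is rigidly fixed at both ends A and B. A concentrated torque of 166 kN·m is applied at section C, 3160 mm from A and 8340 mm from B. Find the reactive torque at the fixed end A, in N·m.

Compatibility: T_A·a/J_AC = T_B·b/J_CB with T_A + T_B = T₀.
J_AC = 3.68×10^-3 m⁴, J_CB = 8.39×10^-5 m⁴, so T_A = T₀·(J_AC/a)/((J_AC/a)+(J_CB/b)) = 164600 N·m, T_B = 1423 N·m.

165000 N·m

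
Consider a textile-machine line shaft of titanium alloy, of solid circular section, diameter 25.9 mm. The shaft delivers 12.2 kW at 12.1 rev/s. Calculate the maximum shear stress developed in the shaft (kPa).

47000 kPa

ω = 2π·12.1 = 76.03 rad/s, so T = P/ω = 12.2×10³ / 76.03 = 160.5 N·m.
J = πd⁴/32 = π(0.0259)⁴/32 = 4.418×10^-8 m⁴.
τ_max = T·r/J = 160.5 × 0.0129 / 4.418×10^-8 = 4.704×10^7 Pa.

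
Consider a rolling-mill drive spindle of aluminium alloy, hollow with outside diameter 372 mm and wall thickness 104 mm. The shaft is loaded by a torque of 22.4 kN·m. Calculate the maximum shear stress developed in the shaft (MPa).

2.30 MPa

J = π(d_o⁴ − d_i⁴)/32 = π(0.372⁴ − 0.164⁴)/32 = 1.809×10^-3 m⁴.
τ_max = T·r/J = 22400 × 0.186 / 1.809×10^-3 = 2.303×10^6 Pa.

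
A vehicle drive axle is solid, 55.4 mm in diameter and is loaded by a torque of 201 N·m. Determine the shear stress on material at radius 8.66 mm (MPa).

J = πd⁴/32 = π(0.0554)⁴/32 = 9.248×10^-7 m⁴.
Shear stress varies linearly with radius: τ = T·r/J = 201.0 × 0.00866 / 9.248×10^-7 = 1.882×10^6 Pa.

1.88 MPa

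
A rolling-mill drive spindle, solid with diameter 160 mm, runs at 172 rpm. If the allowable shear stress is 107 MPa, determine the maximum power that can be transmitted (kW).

J = πd⁴/32 = π(0.160)⁴/32 = 6.434×10^-5 m⁴.
T_max = τ_allow·J/r = 1.07×10^8 × 6.434×10^-5 / 0.0800 = 86050 N·m.
ω = 2π·172/60 = 18.01 rad/s, so P_max = T_max·ω = 1.550×10^6 W.

1550 kW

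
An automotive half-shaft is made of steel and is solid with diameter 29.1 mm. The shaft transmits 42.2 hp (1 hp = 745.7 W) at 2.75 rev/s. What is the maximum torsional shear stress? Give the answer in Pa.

ω = 2π·2.75 = 17.28 rad/s, so T = P/ω = 42.2×745.7 / 17.28 = 1821 N·m.
J = πd⁴/32 = π(0.0291)⁴/32 = 7.040×10^-8 m⁴.
τ_max = T·r/J = 1821 × 0.0146 / 7.040×10^-8 = 3.764×10^8 Pa.

3.76e8 Pa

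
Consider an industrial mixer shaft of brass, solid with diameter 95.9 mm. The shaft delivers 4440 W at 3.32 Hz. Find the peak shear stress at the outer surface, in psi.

178 psi

ω = 2π·3.32 = 20.86 rad/s, so T = P/ω = 4440 / 20.86 = 212.8 N·m.
J = πd⁴/32 = π(0.0959)⁴/32 = 8.304×10^-6 m⁴.
τ_max = T·r/J = 212.8 × 0.0479 / 8.304×10^-6 = 1.229×10^6 Pa.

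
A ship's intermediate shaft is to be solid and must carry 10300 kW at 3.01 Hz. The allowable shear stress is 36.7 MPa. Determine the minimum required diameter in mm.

ω = 2π·3.01 = 18.91 rad/s, so T = P/ω = 10300×10³ / 18.91 = 544600 N·m.
For a solid shaft τ_max = 16T/(πd³), so d = (16T/(π τ_allow))^(1/3) = (16·544600/(π·3.67×10^7))^(1/3) = 0.4228 m.

423 mm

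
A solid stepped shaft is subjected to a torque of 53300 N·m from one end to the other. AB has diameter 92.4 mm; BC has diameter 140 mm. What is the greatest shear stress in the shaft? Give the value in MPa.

344 MPa

Under the same torque, τ_max = 16T/(πd³) is largest where d is smallest — segment AB (d = 92.4 mm).
τ_max = 16·53300/(π·(0.0924)³) = 3.441×10^8 Pa.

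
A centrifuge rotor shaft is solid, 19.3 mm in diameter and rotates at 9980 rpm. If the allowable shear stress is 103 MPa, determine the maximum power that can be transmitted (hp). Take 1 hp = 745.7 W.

J = πd⁴/32 = π(0.0193)⁴/32 = 1.362×10^-8 m⁴.
T_max = τ_allow·J/r = 1.03×10^8 × 1.362×10^-8 / 0.00965 = 145.4 N·m.
ω = 2π·9980/60 = 1045 rad/s, so P_max = T_max·ω = 1.519×10^5 W.

204 hp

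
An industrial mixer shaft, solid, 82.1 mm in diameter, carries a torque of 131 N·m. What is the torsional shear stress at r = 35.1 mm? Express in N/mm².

1.03 N/mm²

J = πd⁴/32 = π(0.0821)⁴/32 = 4.460×10^-6 m⁴.
Shear stress varies linearly with radius: τ = T·r/J = 131.0 × 0.0351 / 4.460×10^-6 = 1.031×10^6 Pa.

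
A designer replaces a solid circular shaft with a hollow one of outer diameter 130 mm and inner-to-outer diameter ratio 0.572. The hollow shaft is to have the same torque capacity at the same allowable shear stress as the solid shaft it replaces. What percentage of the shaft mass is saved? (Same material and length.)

27.4 %

Equal τ_max and T ⇒ the solid shaft needs d_s³ = d_o³(1−k⁴), so d_s = 130·(1−0.572⁴)^(1/3) = 125.2 mm.
Area ratio A_h/A_s = d_o²(1−k²)/d_s² = (1−k²)/(1−k⁴)^(2/3) = 0.7256.
Mass saving = 1 − 0.7256 = 27.4 %.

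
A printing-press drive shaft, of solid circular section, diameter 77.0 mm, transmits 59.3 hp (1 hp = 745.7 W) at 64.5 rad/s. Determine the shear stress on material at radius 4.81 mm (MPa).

ω = 64.5 rad/s, so T = P/ω = 59.3×745.7 / 64.50 = 685.6 N·m.
J = πd⁴/32 = π(0.0770)⁴/32 = 3.451×10^-6 m⁴.
Shear stress varies linearly with radius: τ = T·r/J = 685.6 × 0.00481 / 3.451×10^-6 = 9.555×10^5 Pa.

0.956 MPa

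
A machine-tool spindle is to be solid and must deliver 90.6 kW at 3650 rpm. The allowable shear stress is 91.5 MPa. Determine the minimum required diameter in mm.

23.6 mm

ω = 2π·3650/60 = 382.2 rad/s, so T = P/ω = 90.6×10³ / 382.2 = 237.0 N·m.
For a solid shaft τ_max = 16T/(πd³), so d = (16T/(π τ_allow))^(1/3) = (16·237.0/(π·9.15×10^7))^(1/3) = 0.02363 m.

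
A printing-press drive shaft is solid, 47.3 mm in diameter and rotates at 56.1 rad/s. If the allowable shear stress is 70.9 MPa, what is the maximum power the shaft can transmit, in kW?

82.6 kW

J = πd⁴/32 = π(0.0473)⁴/32 = 4.914×10^-7 m⁴.
T_max = τ_allow·J/r = 7.09×10^7 × 4.914×10^-7 / 0.0236 = 1473 N·m.
ω = 56.1 rad/s, so P_max = T_max·ω = 8.265×10^4 W.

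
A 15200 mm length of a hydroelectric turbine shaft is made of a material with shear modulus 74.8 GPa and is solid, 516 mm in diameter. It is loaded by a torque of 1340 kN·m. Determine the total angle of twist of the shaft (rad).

0.0391 rad

J = πd⁴/32 = π(0.516)⁴/32 = 6.960×10^-3 m⁴.
θ = T·L/(G·J) = 1.340e6 × 15.2 / (74.8×10⁹ × 6.960×10^-3) = 0.03912 rad.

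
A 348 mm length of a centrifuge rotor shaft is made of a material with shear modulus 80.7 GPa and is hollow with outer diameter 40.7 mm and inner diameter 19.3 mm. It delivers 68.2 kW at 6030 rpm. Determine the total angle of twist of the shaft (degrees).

0.104°

ω = 2π·6030/60 = 631.5 rad/s, so T = P/ω = 68.2×10³ / 631.5 = 108.0 N·m.
J = π(d_o⁴ − d_i⁴)/32 = π(0.0407⁴ − 0.0193⁴)/32 = 2.558×10^-7 m⁴.
θ = T·L/(G·J) = 108.0 × 0.348 / (80.7×10⁹ × 2.558×10^-7) = 1.821×10^-3 rad.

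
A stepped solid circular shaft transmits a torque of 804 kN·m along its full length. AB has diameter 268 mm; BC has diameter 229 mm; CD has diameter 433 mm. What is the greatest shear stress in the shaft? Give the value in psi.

49500 psi

Under the same torque, τ_max = 16T/(πd³) is largest where d is smallest — segment BC (d = 229 mm).
τ_max = 16·804000/(π·(0.229)³) = 3.410×10^8 Pa.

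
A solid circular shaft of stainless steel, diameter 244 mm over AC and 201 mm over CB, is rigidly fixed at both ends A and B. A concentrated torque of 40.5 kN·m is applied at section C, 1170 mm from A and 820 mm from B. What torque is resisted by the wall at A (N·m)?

Compatibility: T_A·a/J_AC = T_B·b/J_CB with T_A + T_B = T₀.
J_AC = 3.48×10^-4 m⁴, J_CB = 1.60×10^-4 m⁴, so T_A = T₀·(J_AC/a)/((J_AC/a)+(J_CB/b)) = 24440 N·m, T_B = 16060 N·m.

24400 N·m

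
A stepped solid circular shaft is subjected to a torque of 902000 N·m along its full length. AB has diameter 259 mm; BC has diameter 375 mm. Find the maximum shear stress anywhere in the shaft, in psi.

Under the same torque, τ_max = 16T/(πd³) is largest where d is smallest — segment AB (d = 259 mm).
τ_max = 16·902000/(π·(0.259)³) = 2.644×10^8 Pa.

38300 psi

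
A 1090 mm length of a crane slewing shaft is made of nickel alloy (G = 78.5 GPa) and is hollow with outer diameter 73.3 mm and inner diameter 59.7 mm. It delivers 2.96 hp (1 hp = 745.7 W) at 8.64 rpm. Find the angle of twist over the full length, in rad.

ω = 2π·8.64/60 = 0.9048 rad/s, so T = P/ω = 2.96×745.7 / 0.9048 = 2440 N·m.
J = π(d_o⁴ − d_i⁴)/32 = π(0.0733⁴ − 0.0597⁴)/32 = 1.587×10^-6 m⁴.
θ = T·L/(G·J) = 2440 × 1.09 / (78.5×10⁹ × 1.587×10^-6) = 0.02134 rad.

0.0213 rad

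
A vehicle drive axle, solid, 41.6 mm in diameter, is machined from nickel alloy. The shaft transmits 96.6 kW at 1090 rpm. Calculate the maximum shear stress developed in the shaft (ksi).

ω = 2π·1090/60 = 114.1 rad/s, so T = P/ω = 96.6×10³ / 114.1 = 846.3 N·m.
J = πd⁴/32 = π(0.0416)⁴/32 = 2.940×10^-7 m⁴.
τ_max = T·r/J = 846.3 × 0.0208 / 2.940×10^-7 = 5.987×10^7 Pa.

8.68 ksi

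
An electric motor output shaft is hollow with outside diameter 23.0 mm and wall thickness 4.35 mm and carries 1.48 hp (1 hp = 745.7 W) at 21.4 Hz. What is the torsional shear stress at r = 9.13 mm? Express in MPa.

3.21 MPa

ω = 2π·21.4 = 134.5 rad/s, so T = P/ω = 1.48×745.7 / 134.5 = 8.208 N·m.
J = π(d_o⁴ − d_i⁴)/32 = π(0.0230⁴ − 0.0143⁴)/32 = 2.337×10^-8 m⁴.
Shear stress varies linearly with radius: τ = T·r/J = 8.208 × 0.00913 / 2.337×10^-8 = 3.207×10^6 Pa.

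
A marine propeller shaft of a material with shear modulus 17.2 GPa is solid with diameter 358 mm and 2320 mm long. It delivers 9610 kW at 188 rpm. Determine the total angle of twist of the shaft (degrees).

2.34°

ω = 2π·188/60 = 19.69 rad/s, so T = P/ω = 9610×10³ / 19.69 = 488100 N·m.
J = πd⁴/32 = π(0.358)⁴/32 = 1.613×10^-3 m⁴.
θ = T·L/(G·J) = 488100 × 2.32 / (17.2×10⁹ × 1.613×10^-3) = 0.04083 rad.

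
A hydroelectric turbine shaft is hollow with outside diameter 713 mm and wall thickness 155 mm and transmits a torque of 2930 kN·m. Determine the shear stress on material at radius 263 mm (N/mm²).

33.8 N/mm²

J = π(d_o⁴ − d_i⁴)/32 = π(0.713⁴ − 0.403⁴)/32 = 0.02278 m⁴.
Shear stress varies linearly with radius: τ = T·r/J = 2.930e6 × 0.263 / 0.02278 = 3.382×10^7 Pa.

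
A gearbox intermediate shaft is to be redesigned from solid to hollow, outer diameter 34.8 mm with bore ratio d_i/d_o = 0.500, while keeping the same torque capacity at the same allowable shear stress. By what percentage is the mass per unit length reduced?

Equal τ_max and T ⇒ the solid shaft needs d_s³ = d_o³(1−k⁴), so d_s = 34.8·(1−0.500⁴)^(1/3) = 34.06 mm.
Area ratio A_h/A_s = d_o²(1−k²)/d_s² = (1−k²)/(1−k⁴)^(2/3) = 0.7830.
Mass saving = 1 − 0.7830 = 21.7 %.

21.7 %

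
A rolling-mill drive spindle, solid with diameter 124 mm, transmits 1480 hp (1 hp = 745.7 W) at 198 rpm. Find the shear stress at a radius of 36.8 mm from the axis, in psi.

12200 psi

ω = 2π·198/60 = 20.73 rad/s, so T = P/ω = 1480×745.7 / 20.73 = 53230 N·m.
J = πd⁴/32 = π(0.124)⁴/32 = 2.321×10^-5 m⁴.
Shear stress varies linearly with radius: τ = T·r/J = 53230 × 0.0368 / 2.321×10^-5 = 8.439×10^7 Pa.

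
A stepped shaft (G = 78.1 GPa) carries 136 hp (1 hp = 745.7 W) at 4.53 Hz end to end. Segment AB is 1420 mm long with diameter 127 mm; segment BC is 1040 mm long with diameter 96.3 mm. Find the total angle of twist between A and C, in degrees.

0.467°

ω = 2π·4.53 = 28.46 rad/s, so T = P/ω = 136×745.7 / 28.46 = 3563 N·m.
J_AB = π(0.127)⁴/32 = 2.55×10^-5 m⁴; J_BC = π(0.0963)⁴/32 = 8.44×10^-6 m⁴.
θ = (T/G)·Σ L_i/J_i = (3563/78.1×10⁹)·(1.42/2.55×10^-5 + 1.04/8.44×10^-6) = 8.156×10^-3 rad.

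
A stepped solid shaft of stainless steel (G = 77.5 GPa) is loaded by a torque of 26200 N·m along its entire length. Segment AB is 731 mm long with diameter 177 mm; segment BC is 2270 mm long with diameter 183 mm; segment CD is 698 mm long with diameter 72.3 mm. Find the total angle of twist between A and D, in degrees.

J_AB = π(0.177)⁴/32 = 9.64×10^-5 m⁴; J_BC = π(0.183)⁴/32 = 1.10×10^-4 m⁴; J_CD = π(0.0723)⁴/32 = 2.68×10^-6 m⁴.
θ = (T/G)·Σ L_i/J_i = (26200/77.5×10⁹)·(0.731/9.64×10^-5 + 2.27/1.10×10^-4 + 0.698/2.68×10^-6) = 0.09750 rad.

5.59°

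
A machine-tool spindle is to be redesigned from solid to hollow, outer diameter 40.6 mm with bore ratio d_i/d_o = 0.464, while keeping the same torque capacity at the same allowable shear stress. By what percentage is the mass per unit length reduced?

Equal τ_max and T ⇒ the solid shaft needs d_s³ = d_o³(1−k⁴), so d_s = 40.6·(1−0.464⁴)^(1/3) = 39.96 mm.
Area ratio A_h/A_s = d_o²(1−k²)/d_s² = (1−k²)/(1−k⁴)^(2/3) = 0.8099.
Mass saving = 1 − 0.8099 = 19.0 %.

19.0 %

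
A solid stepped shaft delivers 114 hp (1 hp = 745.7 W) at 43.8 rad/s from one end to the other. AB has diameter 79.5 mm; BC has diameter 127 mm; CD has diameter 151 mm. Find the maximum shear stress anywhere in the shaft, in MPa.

19.7 MPa

ω = 43.8 rad/s, so T = P/ω = 114×745.7 / 43.80 = 1941 N·m.
Under the same torque, τ_max = 16T/(πd³) is largest where d is smallest — segment AB (d = 79.5 mm).
τ_max = 16·1941/(π·(0.0795)³) = 1.967×10^7 Pa.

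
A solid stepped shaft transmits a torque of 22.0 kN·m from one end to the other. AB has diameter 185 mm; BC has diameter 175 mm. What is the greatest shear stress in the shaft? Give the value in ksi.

Under the same torque, τ_max = 16T/(πd³) is largest where d is smallest — segment BC (d = 175 mm).
τ_max = 16·22000/(π·(0.175)³) = 2.091×10^7 Pa.

3.03 ksi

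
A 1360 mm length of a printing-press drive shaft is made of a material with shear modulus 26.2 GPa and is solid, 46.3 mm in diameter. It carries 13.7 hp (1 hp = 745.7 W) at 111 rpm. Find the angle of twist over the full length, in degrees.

ω = 2π·111/60 = 11.62 rad/s, so T = P/ω = 13.7×745.7 / 11.62 = 878.9 N·m.
J = πd⁴/32 = π(0.0463)⁴/32 = 4.512×10^-7 m⁴.
θ = T·L/(G·J) = 878.9 × 1.36 / (26.2×10⁹ × 4.512×10^-7) = 0.1011 rad.

5.79°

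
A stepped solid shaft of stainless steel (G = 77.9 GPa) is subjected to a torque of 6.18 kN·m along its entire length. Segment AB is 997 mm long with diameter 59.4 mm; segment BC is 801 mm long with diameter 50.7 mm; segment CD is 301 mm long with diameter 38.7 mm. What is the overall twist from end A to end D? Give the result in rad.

J_AB = π(0.0594)⁴/32 = 1.22×10^-6 m⁴; J_BC = π(0.0507)⁴/32 = 6.49×10^-7 m⁴; J_CD = π(0.0387)⁴/32 = 2.20×10^-7 m⁴.
θ = (T/G)·Σ L_i/J_i = (6180/77.9×10⁹)·(0.997/1.22×10^-6 + 0.801/6.49×10^-7 + 0.301/2.20×10^-7) = 0.2711 rad.

0.271 rad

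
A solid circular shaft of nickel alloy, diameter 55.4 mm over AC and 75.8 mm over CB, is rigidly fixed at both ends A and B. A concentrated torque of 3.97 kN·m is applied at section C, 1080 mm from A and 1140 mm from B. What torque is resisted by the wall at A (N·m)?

Compatibility: T_A·a/J_AC = T_B·b/J_CB with T_A + T_B = T₀.
J_AC = 9.25×10^-7 m⁴, J_CB = 3.24×10^-6 m⁴, so T_A = T₀·(J_AC/a)/((J_AC/a)+(J_CB/b)) = 919.0 N·m, T_B = 3051 N·m.

919 N·m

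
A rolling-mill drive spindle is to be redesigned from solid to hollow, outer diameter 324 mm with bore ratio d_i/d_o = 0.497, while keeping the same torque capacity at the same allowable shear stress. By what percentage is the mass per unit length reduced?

Equal τ_max and T ⇒ the solid shaft needs d_s³ = d_o³(1−k⁴), so d_s = 324·(1−0.497⁴)^(1/3) = 317.3 mm.
Area ratio A_h/A_s = d_o²(1−k²)/d_s² = (1−k²)/(1−k⁴)^(2/3) = 0.7853.
Mass saving = 1 − 0.7853 = 21.5 %.

21.5 %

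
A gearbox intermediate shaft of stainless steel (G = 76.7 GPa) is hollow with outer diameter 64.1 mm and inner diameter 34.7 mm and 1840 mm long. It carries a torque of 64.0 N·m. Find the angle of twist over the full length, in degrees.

0.0581°

J = π(d_o⁴ − d_i⁴)/32 = π(0.0641⁴ − 0.0347⁴)/32 = 1.515×10^-6 m⁴.
θ = T·L/(G·J) = 64.00 × 1.84 / (76.7×10⁹ × 1.515×10^-6) = 1.013×10^-3 rad.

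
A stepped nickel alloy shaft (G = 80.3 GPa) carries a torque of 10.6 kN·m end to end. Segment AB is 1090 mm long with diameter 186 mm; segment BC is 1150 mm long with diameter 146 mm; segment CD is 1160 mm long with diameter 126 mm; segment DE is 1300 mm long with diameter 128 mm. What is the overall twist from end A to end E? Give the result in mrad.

J_AB = π(0.186)⁴/32 = 1.18×10^-4 m⁴; J_BC = π(0.146)⁴/32 = 4.46×10^-5 m⁴; J_CD = π(0.126)⁴/32 = 2.47×10^-5 m⁴; J_DE = π(0.128)⁴/32 = 2.64×10^-5 m⁴.
θ = (T/G)·Σ L_i/J_i = (10600/80.3×10⁹)·(1.09/1.18×10^-4 + 1.15/4.46×10^-5 + 1.16/2.47×10^-5 + 1.30/2.64×10^-5) = 0.01733 rad.

17.3 mrad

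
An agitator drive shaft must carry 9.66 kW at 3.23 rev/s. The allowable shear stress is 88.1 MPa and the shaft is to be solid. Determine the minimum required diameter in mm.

ω = 2π·3.23 = 20.29 rad/s, so T = P/ω = 9.66×10³ / 20.29 = 476.0 N·m.
For a solid shaft τ_max = 16T/(πd³), so d = (16T/(π τ_allow))^(1/3) = (16·476.0/(π·8.81×10^7))^(1/3) = 0.03019 m.

30.2 mm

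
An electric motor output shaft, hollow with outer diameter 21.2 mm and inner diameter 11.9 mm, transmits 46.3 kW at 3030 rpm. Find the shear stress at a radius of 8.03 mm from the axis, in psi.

ω = 2π·3030/60 = 317.3 rad/s, so T = P/ω = 46.3×10³ / 317.3 = 145.9 N·m.
J = π(d_o⁴ − d_i⁴)/32 = π(0.0212⁴ − 0.0119⁴)/32 = 1.786×10^-8 m⁴.
Shear stress varies linearly with radius: τ = T·r/J = 145.9 × 0.00803 / 1.786×10^-8 = 6.560×10^7 Pa.

9510 psi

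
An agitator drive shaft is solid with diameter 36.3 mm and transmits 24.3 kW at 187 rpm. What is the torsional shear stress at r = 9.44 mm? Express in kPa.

68700 kPa

ω = 2π·187/60 = 19.58 rad/s, so T = P/ω = 24.3×10³ / 19.58 = 1241 N·m.
J = πd⁴/32 = π(0.0363)⁴/32 = 1.705×10^-7 m⁴.
Shear stress varies linearly with radius: τ = T·r/J = 1241 × 0.00944 / 1.705×10^-7 = 6.872×10^7 Pa.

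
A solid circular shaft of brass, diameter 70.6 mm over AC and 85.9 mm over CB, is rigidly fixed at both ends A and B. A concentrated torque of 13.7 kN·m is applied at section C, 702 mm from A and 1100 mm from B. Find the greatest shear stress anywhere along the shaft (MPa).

82.7 MPa

Compatibility: T_A·a/J_AC = T_B·b/J_CB with T_A + T_B = T₀.
J_AC = 2.44×10^-6 m⁴, J_CB = 5.35×10^-6 m⁴, so T_A = T₀·(J_AC/a)/((J_AC/a)+(J_CB/b)) = 5712 N·m, T_B = 7988 N·m.
τ in each portion: τ_AC = 8.27×10^7 Pa, τ_CB = 6.42×10^7 Pa; maximum is in AC.
τ_max = T_AC·r/J = 5712·0.0353/2.44×10^-6 = 8.266×10^7 Pa.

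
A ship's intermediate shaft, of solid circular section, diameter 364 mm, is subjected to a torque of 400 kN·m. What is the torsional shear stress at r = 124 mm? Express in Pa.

2.88e7 Pa

J = πd⁴/32 = π(0.364)⁴/32 = 1.723×10^-3 m⁴.
Shear stress varies linearly with radius: τ = T·r/J = 400000 × 0.124 / 1.723×10^-3 = 2.878×10^7 Pa.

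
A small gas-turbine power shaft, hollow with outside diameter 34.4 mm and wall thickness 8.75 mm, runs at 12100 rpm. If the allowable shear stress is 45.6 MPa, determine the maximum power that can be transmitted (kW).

J = π(d_o⁴ − d_i⁴)/32 = π(0.0344⁴ − 0.0169⁴)/32 = 1.295×10^-7 m⁴.
T_max = τ_allow·J/r = 4.56×10^7 × 1.295×10^-7 / 0.0172 = 343.2 N·m.
ω = 2π·12100/60 = 1267 rad/s, so P_max = T_max·ω = 4.349×10^5 W.

435 kW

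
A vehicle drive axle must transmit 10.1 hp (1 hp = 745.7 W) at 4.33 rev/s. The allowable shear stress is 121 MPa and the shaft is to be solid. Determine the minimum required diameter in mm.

ω = 2π·4.33 = 27.21 rad/s, so T = P/ω = 10.1×745.7 / 27.21 = 276.8 N·m.
For a solid shaft τ_max = 16T/(πd³), so d = (16T/(π τ_allow))^(1/3) = (16·276.8/(π·1.21×10^8))^(1/3) = 0.02267 m.

22.7 mm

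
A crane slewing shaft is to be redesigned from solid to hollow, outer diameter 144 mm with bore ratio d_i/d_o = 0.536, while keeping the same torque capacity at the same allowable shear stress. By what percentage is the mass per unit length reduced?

Equal τ_max and T ⇒ the solid shaft needs d_s³ = d_o³(1−k⁴), so d_s = 144·(1−0.536⁴)^(1/3) = 139.9 mm.
Area ratio A_h/A_s = d_o²(1−k²)/d_s² = (1−k²)/(1−k⁴)^(2/3) = 0.7548.
Mass saving = 1 − 0.7548 = 24.5 %.

24.5 %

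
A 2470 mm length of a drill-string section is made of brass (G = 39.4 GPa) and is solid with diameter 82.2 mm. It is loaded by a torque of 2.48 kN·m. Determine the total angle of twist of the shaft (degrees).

1.99°

J = πd⁴/32 = π(0.0822)⁴/32 = 4.482×10^-6 m⁴.
θ = T·L/(G·J) = 2480 × 2.47 / (39.4×10⁹ × 4.482×10^-6) = 0.03469 rad.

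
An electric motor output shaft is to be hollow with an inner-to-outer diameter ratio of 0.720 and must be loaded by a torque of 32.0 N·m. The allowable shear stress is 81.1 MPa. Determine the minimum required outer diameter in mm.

For a hollow shaft with d_i/d_o = 0.720: τ_max = 16T/(π d_o³ (1−k⁴)), so d_o = [16T/(π τ_allow (1−k⁴))]^(1/3) = [16·32.00/(π·8.11×10^7·0.7313)]^(1/3) = 0.01401 m.

14.0 mm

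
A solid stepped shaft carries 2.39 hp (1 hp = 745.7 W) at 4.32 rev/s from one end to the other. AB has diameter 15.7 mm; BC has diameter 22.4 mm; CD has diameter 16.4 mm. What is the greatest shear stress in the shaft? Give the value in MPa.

86.4 MPa

ω = 2π·4.32 = 27.14 rad/s, so T = P/ω = 2.39×745.7 / 27.14 = 65.66 N·m.
Under the same torque, τ_max = 16T/(πd³) is largest where d is smallest — segment AB (d = 15.7 mm).
τ_max = 16·65.66/(π·(0.0157)³) = 8.641×10^7 Pa.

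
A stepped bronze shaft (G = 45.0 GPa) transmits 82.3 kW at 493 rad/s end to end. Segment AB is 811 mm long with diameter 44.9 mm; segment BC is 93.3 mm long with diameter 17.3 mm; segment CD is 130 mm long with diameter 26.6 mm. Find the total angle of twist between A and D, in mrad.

ω = 493 rad/s, so T = P/ω = 82.3×10³ / 493.0 = 166.9 N·m.
J_AB = π(0.0449)⁴/32 = 3.99×10^-7 m⁴; J_BC = π(0.0173)⁴/32 = 8.79×10^-9 m⁴; J_CD = π(0.0266)⁴/32 = 4.92×10^-8 m⁴.
θ = (T/G)·Σ L_i/J_i = (166.9/45.0×10⁹)·(0.811/3.99×10^-7 + 0.0933/8.79×10^-9 + 0.130/4.92×10^-8) = 0.05671 rad.

56.7 mrad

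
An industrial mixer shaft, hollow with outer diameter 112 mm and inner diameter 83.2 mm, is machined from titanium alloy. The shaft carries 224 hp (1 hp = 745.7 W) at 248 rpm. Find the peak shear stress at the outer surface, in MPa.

33.5 MPa

ω = 2π·248/60 = 25.97 rad/s, so T = P/ω = 224×745.7 / 25.97 = 6432 N·m.
J = π(d_o⁴ − d_i⁴)/32 = π(0.112⁴ − 0.0832⁴)/32 = 1.074×10^-5 m⁴.
τ_max = T·r/J = 6432 × 0.0560 / 1.074×10^-5 = 3.352×10^7 Pa.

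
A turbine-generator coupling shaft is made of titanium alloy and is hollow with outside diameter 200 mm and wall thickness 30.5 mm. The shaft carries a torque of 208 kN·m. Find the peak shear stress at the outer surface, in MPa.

J = π(d_o⁴ − d_i⁴)/32 = π(0.200⁴ − 0.139⁴)/32 = 1.204×10^-4 m⁴.
τ_max = T·r/J = 208000 × 0.100 / 1.204×10^-4 = 1.727×10^8 Pa.

173 MPa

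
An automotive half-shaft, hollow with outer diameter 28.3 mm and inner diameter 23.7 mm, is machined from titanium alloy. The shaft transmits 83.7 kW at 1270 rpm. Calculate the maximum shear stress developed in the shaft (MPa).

ω = 2π·1270/60 = 133.0 rad/s, so T = P/ω = 83.7×10³ / 133.0 = 629.4 N·m.
J = π(d_o⁴ − d_i⁴)/32 = π(0.0283⁴ − 0.0237⁴)/32 = 3.200×10^-8 m⁴.
τ_max = T·r/J = 629.4 × 0.0142 / 3.200×10^-8 = 2.783×10^8 Pa.

278 MPa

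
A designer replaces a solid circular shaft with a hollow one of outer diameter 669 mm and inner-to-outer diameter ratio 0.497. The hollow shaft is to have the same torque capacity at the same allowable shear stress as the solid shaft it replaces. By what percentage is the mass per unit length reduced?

21.5 %

Equal τ_max and T ⇒ the solid shaft needs d_s³ = d_o³(1−k⁴), so d_s = 669·(1−0.497⁴)^(1/3) = 655.1 mm.
Area ratio A_h/A_s = d_o²(1−k²)/d_s² = (1−k²)/(1−k⁴)^(2/3) = 0.7853.
Mass saving = 1 − 0.7853 = 21.5 %.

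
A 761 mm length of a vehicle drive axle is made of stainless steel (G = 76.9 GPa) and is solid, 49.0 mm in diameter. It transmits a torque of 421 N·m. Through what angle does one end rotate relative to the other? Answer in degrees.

0.422°

J = πd⁴/32 = π(0.0490)⁴/32 = 5.660×10^-7 m⁴.
θ = T·L/(G·J) = 421.0 × 0.761 / (76.9×10⁹ × 5.660×10^-7) = 7.361×10^-3 rad.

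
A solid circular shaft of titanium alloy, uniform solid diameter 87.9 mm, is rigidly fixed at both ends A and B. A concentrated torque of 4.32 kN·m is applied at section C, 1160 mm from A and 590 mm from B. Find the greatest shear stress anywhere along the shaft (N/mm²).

21.5 N/mm²

With uniform GJ and both ends fixed, compatibility θ_AC = θ_CB gives T_A·a = T_B·b, together with T_A + T_B = T₀.
T_A = T₀·b/(a+b) = 4320·590/1750 = 1456 N·m; T_B = 2864 N·m.
τ in each portion: τ_AC = 1.09×10^7 Pa, τ_CB = 2.15×10^7 Pa; maximum is in CB.
τ_max = T_CB·r/J = 2864·0.0440/5.86×10^-6 = 2.147×10^7 Pa.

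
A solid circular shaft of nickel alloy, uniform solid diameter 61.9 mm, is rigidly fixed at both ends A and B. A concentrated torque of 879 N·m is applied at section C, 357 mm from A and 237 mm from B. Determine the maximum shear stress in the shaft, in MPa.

With uniform GJ and both ends fixed, compatibility θ_AC = θ_CB gives T_A·a = T_B·b, together with T_A + T_B = T₀.
T_A = T₀·b/(a+b) = 879.0·237/594.0 = 350.7 N·m; T_B = 528.3 N·m.
τ in each portion: τ_AC = 7.53×10^6 Pa, τ_CB = 1.13×10^7 Pa; maximum is in CB.
τ_max = T_CB·r/J = 528.3·0.0309/1.44×10^-6 = 1.134×10^7 Pa.

11.3 MPa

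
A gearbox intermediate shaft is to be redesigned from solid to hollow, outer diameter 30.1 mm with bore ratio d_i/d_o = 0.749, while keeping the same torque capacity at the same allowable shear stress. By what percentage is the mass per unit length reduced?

Equal τ_max and T ⇒ the solid shaft needs d_s³ = d_o³(1−k⁴), so d_s = 30.1·(1−0.749⁴)^(1/3) = 26.54 mm.
Area ratio A_h/A_s = d_o²(1−k²)/d_s² = (1−k²)/(1−k⁴)^(2/3) = 0.5648.
Mass saving = 1 − 0.5648 = 43.5 %.

43.5 %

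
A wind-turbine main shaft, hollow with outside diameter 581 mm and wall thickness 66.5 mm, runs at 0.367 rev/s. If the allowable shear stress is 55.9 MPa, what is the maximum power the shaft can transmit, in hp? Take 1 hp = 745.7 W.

J = π(d_o⁴ − d_i⁴)/32 = π(0.581⁴ − 0.448⁴)/32 = 7.232×10^-3 m⁴.
T_max = τ_allow·J/r = 5.59×10^7 × 7.232×10^-3 / 0.290 = 1.392e6 N·m.
ω = 2π·0.367 = 2.306 rad/s, so P_max = T_max·ω = 3.209×10^6 W.

4300 hp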